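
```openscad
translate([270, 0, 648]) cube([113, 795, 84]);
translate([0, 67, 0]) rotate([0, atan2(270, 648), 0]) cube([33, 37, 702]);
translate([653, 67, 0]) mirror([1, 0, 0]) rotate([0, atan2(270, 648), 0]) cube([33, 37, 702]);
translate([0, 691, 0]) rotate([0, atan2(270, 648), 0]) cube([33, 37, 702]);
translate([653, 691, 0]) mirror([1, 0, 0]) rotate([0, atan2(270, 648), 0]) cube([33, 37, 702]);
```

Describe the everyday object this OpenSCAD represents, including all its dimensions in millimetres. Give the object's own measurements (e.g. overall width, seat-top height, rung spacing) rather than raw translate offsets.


A sawhorse. A 113×795×84 mm beam (x, y, z) sits on two A-frame leg pairs. Each pair is two raked legs of 33×37 mm section (37 mm along y) splaying symmetrically in x. Each leg rises 648 mm vertically over 270 mm of horizontal reach and is 702 mm long along its own axis. Every leg's outer bottom edge rests on the floor and its outer top edge meets a bottom edge of the beam — the left legs (tilting toward +x) meet the beam's −x bottom edge, the right legs (their mirror images, tilting toward −x) meet its +x bottom edge — so the leg tops tuck under the beam, the beam's underside is 648 mm above the floor, and the feet are 653 mm apart outside-to-outside with the beam centred between them. The two leg pairs are set in 67 mm from either end of the beam.


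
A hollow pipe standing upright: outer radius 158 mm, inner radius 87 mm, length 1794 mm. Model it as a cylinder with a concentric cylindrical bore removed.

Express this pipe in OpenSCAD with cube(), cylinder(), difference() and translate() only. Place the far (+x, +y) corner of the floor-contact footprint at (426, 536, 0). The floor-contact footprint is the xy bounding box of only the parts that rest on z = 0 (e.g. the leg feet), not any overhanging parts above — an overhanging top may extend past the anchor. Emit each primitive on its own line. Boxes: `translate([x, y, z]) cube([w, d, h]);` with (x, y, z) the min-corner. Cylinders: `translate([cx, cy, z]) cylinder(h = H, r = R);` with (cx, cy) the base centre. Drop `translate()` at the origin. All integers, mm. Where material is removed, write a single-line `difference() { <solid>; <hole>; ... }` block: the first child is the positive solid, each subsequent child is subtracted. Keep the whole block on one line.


difference() { translate([268, 378, 0]) cylinder(h = 1794, r = 158); translate([268, 378, 0]) cylinder(h = 1794, r = 87); }


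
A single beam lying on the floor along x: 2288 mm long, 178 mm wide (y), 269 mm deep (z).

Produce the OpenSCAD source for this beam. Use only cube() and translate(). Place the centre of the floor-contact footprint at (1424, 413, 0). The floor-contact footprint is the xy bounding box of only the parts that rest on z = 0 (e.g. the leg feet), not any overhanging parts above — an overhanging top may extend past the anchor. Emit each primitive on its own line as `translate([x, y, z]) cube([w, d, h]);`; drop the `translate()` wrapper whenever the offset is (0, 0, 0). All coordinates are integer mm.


translate([280, 324, 0]) cube([2288, 178, 269]);


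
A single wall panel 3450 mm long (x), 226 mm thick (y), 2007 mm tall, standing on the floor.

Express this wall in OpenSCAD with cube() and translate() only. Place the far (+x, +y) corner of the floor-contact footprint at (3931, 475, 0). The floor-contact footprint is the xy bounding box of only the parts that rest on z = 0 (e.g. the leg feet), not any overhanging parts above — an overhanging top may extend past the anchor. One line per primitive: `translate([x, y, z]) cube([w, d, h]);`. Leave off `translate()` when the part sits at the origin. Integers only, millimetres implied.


translate([481, 249, 0]) cube([3450, 226, 2007]);


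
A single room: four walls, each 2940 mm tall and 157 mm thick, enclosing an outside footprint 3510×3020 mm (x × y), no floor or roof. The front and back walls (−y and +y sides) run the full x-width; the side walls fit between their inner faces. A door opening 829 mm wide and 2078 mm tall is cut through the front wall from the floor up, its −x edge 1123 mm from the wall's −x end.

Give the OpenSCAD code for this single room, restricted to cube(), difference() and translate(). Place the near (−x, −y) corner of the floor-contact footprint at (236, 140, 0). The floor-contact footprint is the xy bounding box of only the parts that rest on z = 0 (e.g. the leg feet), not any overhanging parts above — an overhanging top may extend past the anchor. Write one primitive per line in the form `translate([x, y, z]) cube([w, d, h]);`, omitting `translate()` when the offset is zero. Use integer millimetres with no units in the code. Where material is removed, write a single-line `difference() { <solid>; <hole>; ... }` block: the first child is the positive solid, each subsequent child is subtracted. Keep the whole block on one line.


difference() { translate([236, 140, 0]) cube([3510, 157, 2940]); translate([1359, 140, 0]) cube([829, 157, 2078]); }
translate([236, 3003, 0]) cube([3510, 157, 2940]);
translate([236, 297, 0]) cube([157, 2706, 2940]);
translate([3589, 297, 0]) cube([157, 2706, 2940]);


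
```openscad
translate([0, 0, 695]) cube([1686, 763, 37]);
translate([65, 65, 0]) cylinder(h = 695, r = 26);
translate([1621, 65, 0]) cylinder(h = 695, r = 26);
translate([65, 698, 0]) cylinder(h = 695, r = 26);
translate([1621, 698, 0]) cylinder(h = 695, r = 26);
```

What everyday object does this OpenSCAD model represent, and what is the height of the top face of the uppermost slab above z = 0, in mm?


A table. The table height is 732 mm.

A 1686×763×37 slab sits at z = 695 on four Ø52 mm round legs — a table. The top surface is at 695 + 37 = 732 mm.


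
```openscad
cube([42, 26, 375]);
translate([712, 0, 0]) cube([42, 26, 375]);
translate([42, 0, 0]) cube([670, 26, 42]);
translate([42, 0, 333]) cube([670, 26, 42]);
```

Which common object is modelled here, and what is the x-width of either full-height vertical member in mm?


A picture frame. The border width is 42 mm.

Four thin pieces enclosing a rectangular opening — a picture frame. The two full-height stiles are 375 mm tall; the top rail sits at z = 333 and is 42 mm tall, so the border above the opening is 375 − 333 = 42 mm, matching the stile x-width.


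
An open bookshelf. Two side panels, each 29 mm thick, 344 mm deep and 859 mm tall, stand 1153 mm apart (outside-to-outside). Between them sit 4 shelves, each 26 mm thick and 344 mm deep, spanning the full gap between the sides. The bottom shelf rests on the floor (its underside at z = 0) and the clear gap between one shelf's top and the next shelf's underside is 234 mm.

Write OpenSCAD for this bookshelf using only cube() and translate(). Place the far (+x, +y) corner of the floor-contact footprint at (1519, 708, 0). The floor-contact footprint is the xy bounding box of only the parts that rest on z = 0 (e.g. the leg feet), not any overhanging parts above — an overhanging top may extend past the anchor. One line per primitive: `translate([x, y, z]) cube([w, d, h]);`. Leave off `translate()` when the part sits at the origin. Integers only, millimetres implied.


translate([366, 364, 0]) cube([29, 344, 859]);
translate([1490, 364, 0]) cube([29, 344, 859]);
translate([395, 364, 0]) cube([1095, 344, 26]);
translate([395, 364, 260]) cube([1095, 344, 26]);
translate([395, 364, 520]) cube([1095, 344, 26]);
translate([395, 364, 780]) cube([1095, 344, 26]);


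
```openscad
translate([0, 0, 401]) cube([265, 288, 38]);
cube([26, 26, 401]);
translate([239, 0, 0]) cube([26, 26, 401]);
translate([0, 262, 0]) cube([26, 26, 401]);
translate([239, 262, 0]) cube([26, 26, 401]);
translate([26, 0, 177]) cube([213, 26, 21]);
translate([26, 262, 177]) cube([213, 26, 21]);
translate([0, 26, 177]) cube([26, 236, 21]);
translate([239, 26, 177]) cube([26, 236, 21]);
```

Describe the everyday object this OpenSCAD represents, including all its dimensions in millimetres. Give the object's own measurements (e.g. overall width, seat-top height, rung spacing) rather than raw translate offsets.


A simple wooden stool: a rectangular seat 265 mm (x) by 288 mm (y), 38 mm thick, top face at z = 439 mm, on four square legs, each 26×26 mm in cross-section. The legs rest on z = 0, each flush with a corner of the seat. Four stretchers, 26 mm wide and 21 mm tall, connect adjacent legs with their undersides at z = 177 mm, each running between the inner faces of the legs it joins and aligned with the legs' outer faces on the other axis.


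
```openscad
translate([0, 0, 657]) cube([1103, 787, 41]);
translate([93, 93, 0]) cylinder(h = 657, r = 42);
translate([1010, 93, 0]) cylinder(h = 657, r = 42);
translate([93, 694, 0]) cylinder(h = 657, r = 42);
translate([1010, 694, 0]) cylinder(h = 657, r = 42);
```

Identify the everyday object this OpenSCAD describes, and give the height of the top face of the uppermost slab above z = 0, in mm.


A table. The table height is 698 mm.

A 1103×787×41 slab sits at z = 657 on four Ø84 mm round legs — a table. The top surface is at 657 + 41 = 698 mm.


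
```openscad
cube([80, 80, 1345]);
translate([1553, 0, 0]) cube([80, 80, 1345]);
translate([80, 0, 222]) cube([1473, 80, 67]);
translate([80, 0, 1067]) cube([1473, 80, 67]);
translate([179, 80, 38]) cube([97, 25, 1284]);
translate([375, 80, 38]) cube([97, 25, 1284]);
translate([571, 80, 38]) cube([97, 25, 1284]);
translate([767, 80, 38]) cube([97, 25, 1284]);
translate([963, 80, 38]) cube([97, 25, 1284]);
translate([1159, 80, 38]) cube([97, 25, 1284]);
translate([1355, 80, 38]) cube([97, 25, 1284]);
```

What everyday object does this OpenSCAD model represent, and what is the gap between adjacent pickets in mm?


A fence section. The picket gap is 99 mm.

Two posts, two rails, 7 pickets — a fence section. Span 1473 mm holds 7 pickets of 97 mm with 8 equal gaps: ⌊(1473 − 7·97) / 8⌋ = 99 mm.


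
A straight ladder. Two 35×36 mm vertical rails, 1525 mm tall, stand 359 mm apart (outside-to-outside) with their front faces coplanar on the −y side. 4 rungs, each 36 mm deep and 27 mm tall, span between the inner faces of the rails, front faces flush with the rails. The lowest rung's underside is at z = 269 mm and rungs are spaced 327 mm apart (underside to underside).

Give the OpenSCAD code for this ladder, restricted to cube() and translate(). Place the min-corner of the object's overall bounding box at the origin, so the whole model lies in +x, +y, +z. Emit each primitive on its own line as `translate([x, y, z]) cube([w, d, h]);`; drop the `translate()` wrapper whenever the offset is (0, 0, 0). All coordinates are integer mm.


cube([35, 36, 1525]);
translate([324, 0, 0]) cube([35, 36, 1525]);
translate([35, 0, 269]) cube([289, 36, 27]);
translate([35, 0, 596]) cube([289, 36, 27]);
translate([35, 0, 923]) cube([289, 36, 27]);
translate([35, 0, 1250]) cube([289, 36, 27]);


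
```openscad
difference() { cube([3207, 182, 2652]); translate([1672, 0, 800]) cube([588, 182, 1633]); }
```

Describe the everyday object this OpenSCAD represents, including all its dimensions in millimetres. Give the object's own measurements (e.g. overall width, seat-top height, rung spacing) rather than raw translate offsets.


A wall 3207 mm long (x), 182 mm thick (y), 2652 mm tall, with a rectangular window opening cut through it. The opening is 588 mm wide and 1633 mm tall; its sill is at z = 800 mm and its near (−x) edge is 1672 mm from the wall's −x end. The opening passes through the full wall thickness.


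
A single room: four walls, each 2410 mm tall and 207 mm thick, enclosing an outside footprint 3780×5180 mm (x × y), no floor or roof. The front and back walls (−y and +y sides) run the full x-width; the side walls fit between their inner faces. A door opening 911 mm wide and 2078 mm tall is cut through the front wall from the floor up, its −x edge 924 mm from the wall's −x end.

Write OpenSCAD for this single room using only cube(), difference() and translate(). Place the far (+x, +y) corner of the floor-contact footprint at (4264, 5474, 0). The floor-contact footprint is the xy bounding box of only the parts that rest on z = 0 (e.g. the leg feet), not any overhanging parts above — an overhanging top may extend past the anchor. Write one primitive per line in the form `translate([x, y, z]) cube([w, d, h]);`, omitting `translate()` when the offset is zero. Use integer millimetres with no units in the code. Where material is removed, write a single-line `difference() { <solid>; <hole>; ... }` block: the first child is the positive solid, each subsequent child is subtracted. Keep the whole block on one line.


difference() { translate([484, 294, 0]) cube([3780, 207, 2410]); translate([1408, 294, 0]) cube([911, 207, 2078]); }
translate([484, 5267, 0]) cube([3780, 207, 2410]);
translate([484, 501, 0]) cube([207, 4766, 2410]);
translate([4057, 501, 0]) cube([207, 4766, 2410]);


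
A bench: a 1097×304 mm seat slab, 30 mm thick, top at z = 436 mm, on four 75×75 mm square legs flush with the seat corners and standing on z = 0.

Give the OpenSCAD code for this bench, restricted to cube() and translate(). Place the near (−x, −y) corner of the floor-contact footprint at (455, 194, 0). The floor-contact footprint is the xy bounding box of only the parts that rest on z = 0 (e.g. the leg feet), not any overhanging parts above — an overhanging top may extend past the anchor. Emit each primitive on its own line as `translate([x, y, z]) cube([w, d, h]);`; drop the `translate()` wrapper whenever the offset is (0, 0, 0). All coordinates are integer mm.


// leg_h = 436 − 30 = 406
translate([455, 194, 406]) cube([1097, 304, 30]);
translate([455, 194, 0]) cube([75, 75, 406]);
translate([455, 423, 0]) cube([75, 75, 406]);
translate([1477, 194, 0]) cube([75, 75, 406]);
translate([1477, 423, 0]) cube([75, 75, 406]);


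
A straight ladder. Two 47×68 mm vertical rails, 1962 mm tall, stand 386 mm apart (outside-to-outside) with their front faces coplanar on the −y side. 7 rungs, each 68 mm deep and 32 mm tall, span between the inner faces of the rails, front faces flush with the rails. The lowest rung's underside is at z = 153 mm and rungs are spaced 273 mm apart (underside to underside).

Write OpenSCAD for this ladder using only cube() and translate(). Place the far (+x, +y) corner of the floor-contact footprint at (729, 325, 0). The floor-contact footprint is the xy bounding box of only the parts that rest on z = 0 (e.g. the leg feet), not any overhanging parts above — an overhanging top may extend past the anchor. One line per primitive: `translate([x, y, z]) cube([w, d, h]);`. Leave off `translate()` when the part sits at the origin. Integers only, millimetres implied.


translate([343, 257, 0]) cube([47, 68, 1962]);
translate([682, 257, 0]) cube([47, 68, 1962]);
translate([390, 257, 153]) cube([292, 68, 32]);
translate([390, 257, 426]) cube([292, 68, 32]);
translate([390, 257, 699]) cube([292, 68, 32]);
translate([390, 257, 972]) cube([292, 68, 32]);
translate([390, 257, 1245]) cube([292, 68, 32]);
translate([390, 257, 1518]) cube([292, 68, 32]);
translate([390, 257, 1791]) cube([292, 68, 32]);


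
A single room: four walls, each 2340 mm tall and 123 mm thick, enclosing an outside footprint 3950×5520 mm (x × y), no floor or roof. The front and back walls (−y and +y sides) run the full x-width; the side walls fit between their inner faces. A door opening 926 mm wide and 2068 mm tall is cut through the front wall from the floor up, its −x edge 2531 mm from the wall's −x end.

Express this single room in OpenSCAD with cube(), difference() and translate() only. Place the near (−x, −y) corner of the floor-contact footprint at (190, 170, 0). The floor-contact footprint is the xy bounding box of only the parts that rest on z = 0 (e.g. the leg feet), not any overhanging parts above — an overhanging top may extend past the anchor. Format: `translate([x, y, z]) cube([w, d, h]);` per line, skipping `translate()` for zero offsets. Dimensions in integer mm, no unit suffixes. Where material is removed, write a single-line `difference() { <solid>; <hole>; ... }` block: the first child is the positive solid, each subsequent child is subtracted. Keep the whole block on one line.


difference() { translate([190, 170, 0]) cube([3950, 123, 2340]); translate([2721, 170, 0]) cube([926, 123, 2068]); }
translate([190, 5567, 0]) cube([3950, 123, 2340]);
translate([190, 293, 0]) cube([123, 5274, 2340]);
translate([4017, 293, 0]) cube([123, 5274, 2340]);


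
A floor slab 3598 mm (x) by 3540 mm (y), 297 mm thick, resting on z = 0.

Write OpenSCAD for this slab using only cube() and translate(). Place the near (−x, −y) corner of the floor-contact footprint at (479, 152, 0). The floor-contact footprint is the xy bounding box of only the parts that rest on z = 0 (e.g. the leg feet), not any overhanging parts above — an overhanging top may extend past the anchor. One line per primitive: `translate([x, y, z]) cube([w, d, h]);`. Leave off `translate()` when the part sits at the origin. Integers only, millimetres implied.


translate([479, 152, 0]) cube([3598, 3540, 297]);


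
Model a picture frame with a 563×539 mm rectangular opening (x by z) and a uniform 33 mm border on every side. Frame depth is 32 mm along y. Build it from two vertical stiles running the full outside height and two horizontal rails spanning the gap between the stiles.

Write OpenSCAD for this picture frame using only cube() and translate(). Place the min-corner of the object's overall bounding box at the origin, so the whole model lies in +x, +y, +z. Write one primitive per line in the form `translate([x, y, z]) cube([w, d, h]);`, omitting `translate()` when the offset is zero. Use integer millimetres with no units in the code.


cube([33, 32, 605]);
translate([596, 0, 0]) cube([33, 32, 605]);
translate([33, 0, 0]) cube([563, 32, 33]);
translate([33, 0, 572]) cube([563, 32, 33]);


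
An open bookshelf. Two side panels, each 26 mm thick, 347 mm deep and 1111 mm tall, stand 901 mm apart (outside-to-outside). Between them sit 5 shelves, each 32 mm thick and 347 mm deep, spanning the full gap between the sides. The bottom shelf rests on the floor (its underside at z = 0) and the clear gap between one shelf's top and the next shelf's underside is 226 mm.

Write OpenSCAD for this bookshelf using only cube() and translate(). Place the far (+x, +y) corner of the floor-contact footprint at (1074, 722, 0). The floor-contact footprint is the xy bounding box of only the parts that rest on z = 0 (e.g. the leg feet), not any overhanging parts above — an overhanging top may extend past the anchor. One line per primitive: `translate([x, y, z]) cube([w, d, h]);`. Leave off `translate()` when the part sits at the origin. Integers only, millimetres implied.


translate([173, 375, 0]) cube([26, 347, 1111]);
translate([1048, 375, 0]) cube([26, 347, 1111]);
translate([199, 375, 0]) cube([849, 347, 32]);
translate([199, 375, 258]) cube([849, 347, 32]);
translate([199, 375, 516]) cube([849, 347, 32]);
translate([199, 375, 774]) cube([849, 347, 32]);
translate([199, 375, 1032]) cube([849, 347, 32]);


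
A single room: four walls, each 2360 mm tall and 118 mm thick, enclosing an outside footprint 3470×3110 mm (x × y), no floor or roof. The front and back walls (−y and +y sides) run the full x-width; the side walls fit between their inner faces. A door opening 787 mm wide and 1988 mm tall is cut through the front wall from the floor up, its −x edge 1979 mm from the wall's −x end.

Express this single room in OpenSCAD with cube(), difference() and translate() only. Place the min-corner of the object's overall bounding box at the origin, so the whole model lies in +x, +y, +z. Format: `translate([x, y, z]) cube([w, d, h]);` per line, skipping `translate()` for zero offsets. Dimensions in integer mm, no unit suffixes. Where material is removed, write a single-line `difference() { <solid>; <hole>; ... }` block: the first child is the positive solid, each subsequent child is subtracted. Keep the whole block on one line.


difference() { cube([3470, 118, 2360]); translate([1979, 0, 0]) cube([787, 118, 1988]); }
translate([0, 2992, 0]) cube([3470, 118, 2360]);
translate([0, 118, 0]) cube([118, 2874, 2360]);
translate([3352, 118, 0]) cube([118, 2874, 2360]);


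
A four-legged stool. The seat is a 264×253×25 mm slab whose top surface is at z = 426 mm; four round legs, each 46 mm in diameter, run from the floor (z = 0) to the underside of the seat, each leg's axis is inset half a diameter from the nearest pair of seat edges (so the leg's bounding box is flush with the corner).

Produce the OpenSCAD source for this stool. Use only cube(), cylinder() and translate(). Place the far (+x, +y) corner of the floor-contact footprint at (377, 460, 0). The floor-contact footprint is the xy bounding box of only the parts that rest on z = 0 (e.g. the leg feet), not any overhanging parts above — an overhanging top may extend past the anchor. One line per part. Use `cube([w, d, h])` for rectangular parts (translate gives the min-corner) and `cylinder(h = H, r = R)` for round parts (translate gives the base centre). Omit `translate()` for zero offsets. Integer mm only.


translate([113, 207, 401]) cube([264, 253, 25]);
translate([136, 230, 0]) cylinder(h = 401, r = 23);
translate([354, 230, 0]) cylinder(h = 401, r = 23);
translate([136, 437, 0]) cylinder(h = 401, r = 23);
translate([354, 437, 0]) cylinder(h = 401, r = 23);


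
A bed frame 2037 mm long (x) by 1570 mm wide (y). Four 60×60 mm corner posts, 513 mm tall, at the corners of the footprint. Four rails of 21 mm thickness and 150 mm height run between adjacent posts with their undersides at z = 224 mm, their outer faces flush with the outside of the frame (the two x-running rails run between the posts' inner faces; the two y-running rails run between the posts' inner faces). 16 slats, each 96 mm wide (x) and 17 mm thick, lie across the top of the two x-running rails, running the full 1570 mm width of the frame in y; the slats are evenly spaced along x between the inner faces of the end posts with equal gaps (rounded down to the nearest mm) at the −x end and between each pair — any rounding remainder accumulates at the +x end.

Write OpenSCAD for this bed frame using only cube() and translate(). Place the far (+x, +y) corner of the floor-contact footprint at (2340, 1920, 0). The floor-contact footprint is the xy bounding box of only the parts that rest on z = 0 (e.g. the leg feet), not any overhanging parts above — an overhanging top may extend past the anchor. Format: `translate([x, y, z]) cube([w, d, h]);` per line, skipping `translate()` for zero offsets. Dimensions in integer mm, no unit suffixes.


translate([303, 350, 0]) cube([60, 60, 513]);
translate([303, 1860, 0]) cube([60, 60, 513]);
translate([2280, 350, 0]) cube([60, 60, 513]);
translate([2280, 1860, 0]) cube([60, 60, 513]);
translate([363, 350, 224]) cube([1917, 21, 150]);
translate([363, 1899, 224]) cube([1917, 21, 150]);
translate([303, 410, 224]) cube([21, 1450, 150]);
translate([2319, 410, 224]) cube([21, 1450, 150]);
translate([385, 350, 374]) cube([96, 1570, 17]);
translate([503, 350, 374]) cube([96, 1570, 17]);
translate([621, 350, 374]) cube([96, 1570, 17]);
translate([739, 350, 374]) cube([96, 1570, 17]);
translate([857, 350, 374]) cube([96, 1570, 17]);
translate([975, 350, 374]) cube([96, 1570, 17]);
translate([1093, 350, 374]) cube([96, 1570, 17]);
translate([1211, 350, 374]) cube([96, 1570, 17]);
translate([1329, 350, 374]) cube([96, 1570, 17]);
translate([1447, 350, 374]) cube([96, 1570, 17]);
translate([1565, 350, 374]) cube([96, 1570, 17]);
translate([1683, 350, 374]) cube([96, 1570, 17]);
translate([1801, 350, 374]) cube([96, 1570, 17]);
translate([1919, 350, 374]) cube([96, 1570, 17]);
translate([2037, 350, 374]) cube([96, 1570, 17]);
translate([2155, 350, 374]) cube([96, 1570, 17]);


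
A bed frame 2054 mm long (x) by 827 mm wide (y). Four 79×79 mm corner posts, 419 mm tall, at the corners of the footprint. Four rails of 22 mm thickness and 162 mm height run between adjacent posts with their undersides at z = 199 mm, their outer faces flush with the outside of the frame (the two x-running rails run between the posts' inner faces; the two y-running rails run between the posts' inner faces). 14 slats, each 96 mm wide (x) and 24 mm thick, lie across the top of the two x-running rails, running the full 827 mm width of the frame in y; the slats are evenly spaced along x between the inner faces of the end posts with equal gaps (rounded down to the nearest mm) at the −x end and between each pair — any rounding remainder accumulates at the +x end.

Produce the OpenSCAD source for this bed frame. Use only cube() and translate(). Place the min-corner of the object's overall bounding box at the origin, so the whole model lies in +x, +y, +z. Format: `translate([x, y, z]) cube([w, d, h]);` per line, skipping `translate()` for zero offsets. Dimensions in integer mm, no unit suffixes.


cube([79, 79, 419]);
translate([0, 748, 0]) cube([79, 79, 419]);
translate([1975, 0, 0]) cube([79, 79, 419]);
translate([1975, 748, 0]) cube([79, 79, 419]);
translate([79, 0, 199]) cube([1896, 22, 162]);
translate([79, 805, 199]) cube([1896, 22, 162]);
translate([0, 79, 199]) cube([22, 669, 162]);
translate([2032, 79, 199]) cube([22, 669, 162]);
translate([115, 0, 361]) cube([96, 827, 24]);
translate([247, 0, 361]) cube([96, 827, 24]);
translate([379, 0, 361]) cube([96, 827, 24]);
translate([511, 0, 361]) cube([96, 827, 24]);
translate([643, 0, 361]) cube([96, 827, 24]);
translate([775, 0, 361]) cube([96, 827, 24]);
translate([907, 0, 361]) cube([96, 827, 24]);
translate([1039, 0, 361]) cube([96, 827, 24]);
translate([1171, 0, 361]) cube([96, 827, 24]);
translate([1303, 0, 361]) cube([96, 827, 24]);
translate([1435, 0, 361]) cube([96, 827, 24]);
translate([1567, 0, 361]) cube([96, 827, 24]);
translate([1699, 0, 361]) cube([96, 827, 24]);
translate([1831, 0, 361]) cube([96, 827, 24]);


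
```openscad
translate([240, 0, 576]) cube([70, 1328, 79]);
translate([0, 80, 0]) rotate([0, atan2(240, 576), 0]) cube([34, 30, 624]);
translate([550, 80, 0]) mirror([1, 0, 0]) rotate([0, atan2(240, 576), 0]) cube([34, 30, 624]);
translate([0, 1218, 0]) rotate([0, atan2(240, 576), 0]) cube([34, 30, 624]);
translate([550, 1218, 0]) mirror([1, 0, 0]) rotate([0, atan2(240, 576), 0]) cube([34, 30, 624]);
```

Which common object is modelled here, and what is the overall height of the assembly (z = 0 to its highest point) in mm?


A sawhorse. The overall height is 655 mm.

A beam across two mirrored pairs of raked legs — a sawhorse. The beam's underside is at z = 576 (matching the legs' vertical rise in atan2(240, 576)) and the beam is 79 mm tall, so its top is at 576 + 79 = 655 mm. The raked legs top out at the beam's underside, so that is the highest point.


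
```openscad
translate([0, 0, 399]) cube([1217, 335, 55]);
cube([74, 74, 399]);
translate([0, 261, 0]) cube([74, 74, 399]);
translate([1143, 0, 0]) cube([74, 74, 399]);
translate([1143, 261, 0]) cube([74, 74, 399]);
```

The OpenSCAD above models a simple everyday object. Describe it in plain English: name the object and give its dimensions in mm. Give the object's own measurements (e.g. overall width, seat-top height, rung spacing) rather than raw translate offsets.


A bench: a 1217×335 mm seat slab, 55 mm thick, top at z = 454 mm, on four 74×74 mm square legs flush with the seat corners and standing on z = 0.


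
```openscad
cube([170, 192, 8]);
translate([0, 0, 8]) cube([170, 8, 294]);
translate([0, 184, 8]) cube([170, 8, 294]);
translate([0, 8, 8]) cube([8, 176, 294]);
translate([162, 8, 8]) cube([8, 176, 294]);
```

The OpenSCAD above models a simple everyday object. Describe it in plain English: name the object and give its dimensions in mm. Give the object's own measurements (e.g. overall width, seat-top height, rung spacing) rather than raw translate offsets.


An open-topped rectangular box: outside dimensions 170×192×302 mm, with a uniform wall and base thickness of 8 mm. The base is a full 170×192 slab on the floor; four walls sit on top of the base. The front and back walls (the −y and +y sides) span the full width; the two side walls fit between them.


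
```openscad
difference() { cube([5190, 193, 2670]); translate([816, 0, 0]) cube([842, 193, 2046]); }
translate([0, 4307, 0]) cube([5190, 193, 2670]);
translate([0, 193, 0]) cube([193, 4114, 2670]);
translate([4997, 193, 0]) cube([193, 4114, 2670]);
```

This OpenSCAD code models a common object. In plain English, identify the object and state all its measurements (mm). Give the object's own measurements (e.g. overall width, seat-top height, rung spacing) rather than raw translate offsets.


A single room: four walls, each 2670 mm tall and 193 mm thick, enclosing an outside footprint 5190×4500 mm (x × y), no floor or roof. The front and back walls (−y and +y sides) run the full x-width; the side walls fit between their inner faces. A door opening 842 mm wide and 2046 mm tall is cut through the front wall from the floor up, its −x edge 816 mm from the wall's −x end.


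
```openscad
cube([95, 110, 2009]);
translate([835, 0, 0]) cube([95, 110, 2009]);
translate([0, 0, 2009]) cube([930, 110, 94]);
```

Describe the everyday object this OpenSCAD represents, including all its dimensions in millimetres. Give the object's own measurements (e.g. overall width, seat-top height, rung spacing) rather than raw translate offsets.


A door frame. The clear opening is 740 mm wide and 2009 mm high. Two 95 mm wide jambs, 110 mm deep, stand either side of the opening from the floor to the top of the opening. A 94 mm thick head sits across the top of both jambs, spanning the full outside width of the frame.


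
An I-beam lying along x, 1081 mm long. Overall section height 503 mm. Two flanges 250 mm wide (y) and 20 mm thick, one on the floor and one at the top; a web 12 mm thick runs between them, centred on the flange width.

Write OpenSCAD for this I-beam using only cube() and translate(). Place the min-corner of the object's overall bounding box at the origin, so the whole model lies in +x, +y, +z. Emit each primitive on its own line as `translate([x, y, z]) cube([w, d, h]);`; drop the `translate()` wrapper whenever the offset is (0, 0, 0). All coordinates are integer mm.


cube([1081, 250, 20]);
translate([0, 119, 20]) cube([1081, 12, 463]);
translate([0, 0, 483]) cube([1081, 250, 20]);


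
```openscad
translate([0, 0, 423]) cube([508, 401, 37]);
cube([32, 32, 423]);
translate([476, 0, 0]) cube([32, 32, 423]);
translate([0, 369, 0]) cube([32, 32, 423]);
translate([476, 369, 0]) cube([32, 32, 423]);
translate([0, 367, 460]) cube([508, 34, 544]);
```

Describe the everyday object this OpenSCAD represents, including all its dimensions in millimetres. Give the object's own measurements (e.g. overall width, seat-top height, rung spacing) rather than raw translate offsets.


A chair. The seat is a 508×401×37 mm slab with its top at z = 460 mm, on four 32×32 mm corner legs (flush with the seat edges, standing on z = 0). A flat backrest 34 mm thick, 544 mm tall, spans the full seat width and rises from the seat top along its +y edge, rear face flush with the rear of the seat.


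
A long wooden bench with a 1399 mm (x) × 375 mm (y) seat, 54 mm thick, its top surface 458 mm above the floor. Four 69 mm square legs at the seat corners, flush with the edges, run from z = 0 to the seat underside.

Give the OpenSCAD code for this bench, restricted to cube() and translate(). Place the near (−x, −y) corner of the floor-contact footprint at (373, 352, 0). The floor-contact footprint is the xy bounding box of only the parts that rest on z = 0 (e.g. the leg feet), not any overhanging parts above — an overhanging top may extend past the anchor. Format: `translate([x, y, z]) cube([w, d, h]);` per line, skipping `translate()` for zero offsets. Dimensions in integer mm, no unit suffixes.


// leg_h = 458 − 54 = 404
translate([373, 352, 404]) cube([1399, 375, 54]);
translate([373, 352, 0]) cube([69, 69, 404]);
translate([373, 658, 0]) cube([69, 69, 404]);
translate([1703, 352, 0]) cube([69, 69, 404]);
translate([1703, 658, 0]) cube([69, 69, 404]);


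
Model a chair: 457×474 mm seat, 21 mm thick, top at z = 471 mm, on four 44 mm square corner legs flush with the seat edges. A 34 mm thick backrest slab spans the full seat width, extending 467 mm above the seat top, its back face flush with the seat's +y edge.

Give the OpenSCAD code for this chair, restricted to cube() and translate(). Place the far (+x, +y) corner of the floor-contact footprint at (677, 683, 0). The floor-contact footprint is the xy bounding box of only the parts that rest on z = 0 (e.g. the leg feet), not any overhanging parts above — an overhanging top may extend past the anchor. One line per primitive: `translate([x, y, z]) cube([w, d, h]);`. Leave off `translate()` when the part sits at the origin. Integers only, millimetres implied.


translate([220, 209, 450]) cube([457, 474, 21]);
translate([220, 209, 0]) cube([44, 44, 450]);
translate([633, 209, 0]) cube([44, 44, 450]);
translate([220, 639, 0]) cube([44, 44, 450]);
translate([633, 639, 0]) cube([44, 44, 450]);
translate([220, 649, 471]) cube([457, 34, 467]);


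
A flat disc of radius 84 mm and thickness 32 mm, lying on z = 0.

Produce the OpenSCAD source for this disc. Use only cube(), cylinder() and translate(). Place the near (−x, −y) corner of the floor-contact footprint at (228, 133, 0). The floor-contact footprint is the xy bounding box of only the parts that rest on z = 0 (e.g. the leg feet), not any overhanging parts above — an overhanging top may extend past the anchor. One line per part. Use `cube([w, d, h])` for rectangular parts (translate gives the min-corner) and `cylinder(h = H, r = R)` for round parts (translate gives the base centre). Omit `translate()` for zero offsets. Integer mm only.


translate([312, 217, 0]) cylinder(h = 32, r = 84);


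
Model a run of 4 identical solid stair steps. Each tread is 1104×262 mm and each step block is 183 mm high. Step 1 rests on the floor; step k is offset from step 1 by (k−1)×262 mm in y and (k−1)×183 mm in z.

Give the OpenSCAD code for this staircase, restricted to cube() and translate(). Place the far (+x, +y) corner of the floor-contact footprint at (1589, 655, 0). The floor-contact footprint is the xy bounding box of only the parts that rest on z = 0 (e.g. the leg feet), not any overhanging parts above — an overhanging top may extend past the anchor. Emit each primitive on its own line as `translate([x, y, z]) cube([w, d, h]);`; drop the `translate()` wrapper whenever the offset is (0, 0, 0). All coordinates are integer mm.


translate([485, 393, 0]) cube([1104, 262, 183]);
translate([485, 655, 183]) cube([1104, 262, 183]);
translate([485, 917, 366]) cube([1104, 262, 183]);
translate([485, 1179, 549]) cube([1104, 262, 183]);


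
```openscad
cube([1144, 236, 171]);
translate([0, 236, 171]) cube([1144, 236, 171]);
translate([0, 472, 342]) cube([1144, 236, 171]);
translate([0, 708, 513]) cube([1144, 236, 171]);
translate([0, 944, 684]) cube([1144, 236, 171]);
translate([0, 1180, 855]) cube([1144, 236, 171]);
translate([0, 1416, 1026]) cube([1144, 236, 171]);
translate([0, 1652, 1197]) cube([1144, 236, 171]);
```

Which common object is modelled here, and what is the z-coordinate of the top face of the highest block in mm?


A staircase. The total rise is 1368 mm.

8 identical blocks, each offset up and back from the previous — a staircase. Each step is 171 mm tall and there are 8 of them, so the total rise is 8 × 171 = 1368 mm.


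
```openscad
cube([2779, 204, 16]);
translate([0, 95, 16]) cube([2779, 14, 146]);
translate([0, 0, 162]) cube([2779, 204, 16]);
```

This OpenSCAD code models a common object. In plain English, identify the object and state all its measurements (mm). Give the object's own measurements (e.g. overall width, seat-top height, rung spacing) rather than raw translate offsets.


An I-beam lying along x, 2779 mm long. Overall section height 178 mm. Two flanges 204 mm wide (y) and 16 mm thick, one on the floor and one at the top; a web 14 mm thick runs between them, centred on the flange width.


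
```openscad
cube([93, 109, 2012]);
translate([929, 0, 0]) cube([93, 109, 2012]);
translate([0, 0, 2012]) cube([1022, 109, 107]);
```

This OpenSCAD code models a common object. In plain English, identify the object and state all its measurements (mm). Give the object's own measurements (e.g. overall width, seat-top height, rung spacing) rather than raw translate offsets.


A door frame. The clear opening is 836 mm wide and 2012 mm high. Two 93 mm wide jambs, 109 mm deep, stand either side of the opening from the floor to the top of the opening. A 107 mm thick head sits across the top of both jambs, spanning the full outside width of the frame.


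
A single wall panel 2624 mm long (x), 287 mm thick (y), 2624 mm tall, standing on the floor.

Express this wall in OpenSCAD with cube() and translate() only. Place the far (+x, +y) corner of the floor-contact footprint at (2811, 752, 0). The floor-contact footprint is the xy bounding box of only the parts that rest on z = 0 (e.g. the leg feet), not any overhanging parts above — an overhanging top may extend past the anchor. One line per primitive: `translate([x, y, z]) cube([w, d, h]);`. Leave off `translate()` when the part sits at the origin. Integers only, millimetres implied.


translate([187, 465, 0]) cube([2624, 287, 2624]);


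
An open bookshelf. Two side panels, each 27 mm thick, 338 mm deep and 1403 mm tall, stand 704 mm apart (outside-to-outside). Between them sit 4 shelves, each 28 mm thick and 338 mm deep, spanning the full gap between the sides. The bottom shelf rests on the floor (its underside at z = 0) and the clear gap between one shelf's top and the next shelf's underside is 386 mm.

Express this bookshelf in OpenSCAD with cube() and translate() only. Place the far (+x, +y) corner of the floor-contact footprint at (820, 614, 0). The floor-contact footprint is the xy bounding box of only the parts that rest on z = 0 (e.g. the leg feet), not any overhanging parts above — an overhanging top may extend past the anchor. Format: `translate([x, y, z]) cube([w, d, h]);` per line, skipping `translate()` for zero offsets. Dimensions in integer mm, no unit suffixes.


translate([116, 276, 0]) cube([27, 338, 1403]);
translate([793, 276, 0]) cube([27, 338, 1403]);
translate([143, 276, 0]) cube([650, 338, 28]);
translate([143, 276, 414]) cube([650, 338, 28]);
translate([143, 276, 828]) cube([650, 338, 28]);
translate([143, 276, 1242]) cube([650, 338, 28]);


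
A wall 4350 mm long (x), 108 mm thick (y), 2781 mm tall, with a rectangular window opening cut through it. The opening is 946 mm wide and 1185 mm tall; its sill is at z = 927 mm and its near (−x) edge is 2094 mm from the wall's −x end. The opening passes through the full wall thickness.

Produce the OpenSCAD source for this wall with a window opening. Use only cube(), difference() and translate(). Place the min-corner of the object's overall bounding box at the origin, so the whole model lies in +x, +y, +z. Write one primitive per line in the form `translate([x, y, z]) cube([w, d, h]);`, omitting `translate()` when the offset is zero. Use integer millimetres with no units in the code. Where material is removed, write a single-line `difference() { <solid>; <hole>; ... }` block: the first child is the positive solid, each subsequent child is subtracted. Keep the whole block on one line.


difference() { cube([4350, 108, 2781]); translate([2094, 0, 927]) cube([946, 108, 1185]); }


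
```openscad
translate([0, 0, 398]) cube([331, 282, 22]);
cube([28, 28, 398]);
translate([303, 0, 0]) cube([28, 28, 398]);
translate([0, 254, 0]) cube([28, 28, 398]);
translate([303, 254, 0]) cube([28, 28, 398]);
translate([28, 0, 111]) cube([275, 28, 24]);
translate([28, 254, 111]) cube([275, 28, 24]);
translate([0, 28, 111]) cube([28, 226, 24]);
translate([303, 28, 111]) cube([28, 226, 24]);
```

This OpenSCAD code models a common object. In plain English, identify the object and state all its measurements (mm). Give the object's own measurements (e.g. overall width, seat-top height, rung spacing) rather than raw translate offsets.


A simple wooden stool: a rectangular seat 331 mm (x) by 282 mm (y), 22 mm thick, top face at z = 420 mm, on four square legs, each 28×28 mm in cross-section. The legs rest on z = 0, each flush with a corner of the seat. Four stretchers, 28 mm wide and 24 mm tall, connect adjacent legs with their undersides at z = 111 mm, each running between the inner faces of the legs it joins and aligned with the legs' outer faces on the other axis.
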